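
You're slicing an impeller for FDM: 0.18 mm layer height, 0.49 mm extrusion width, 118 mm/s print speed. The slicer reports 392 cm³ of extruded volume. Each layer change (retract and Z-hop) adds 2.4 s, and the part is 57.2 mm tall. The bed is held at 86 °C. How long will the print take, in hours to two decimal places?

Extrusion cross-section: 0.18 × 0.49 → 0.0882 mm².
Toolpath length = 392 cm³ / 0.0882 mm² = 392000 / 0.0882 = 4444444.4 mm.
Print-move time: 4444444.4 / 118 → 37664.8 s.
Layers = ⌈57.2/0.18⌉ = 318.
Z-hop total = 318 × 2.4 = 763.2 s.
Altogether 37664.8 + 763.2 = 38428 s, i.e. 10.67 hours.

10.67 hours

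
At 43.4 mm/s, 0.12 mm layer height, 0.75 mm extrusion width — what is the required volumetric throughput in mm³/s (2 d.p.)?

3.91

Bead cross-section = 0.12 × 0.75, so 0.09 mm².
Q = v·A = 43.4 × 0.09 = 3.91 mm³/s.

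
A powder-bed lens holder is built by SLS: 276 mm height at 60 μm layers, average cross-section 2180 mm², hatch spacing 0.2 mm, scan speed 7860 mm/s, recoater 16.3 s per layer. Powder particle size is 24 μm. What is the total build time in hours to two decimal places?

22.60 hours

Layer count = ceil(276 / 0.06) = 4600.
Scan path per layer = 2180 / 0.2, so 10900 mm.
Laser time per layer = 10900 / 7860 = 1.3868 s.
Per-layer time: 1.3868 + 16.3 → 17.6868 s.
4600 layers × 17.6868 s/layer = 81359.28 s, i.e. 22.60 hours.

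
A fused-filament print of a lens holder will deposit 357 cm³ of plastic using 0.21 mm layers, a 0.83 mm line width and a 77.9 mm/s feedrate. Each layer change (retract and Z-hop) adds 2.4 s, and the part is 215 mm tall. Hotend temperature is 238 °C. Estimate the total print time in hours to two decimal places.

Bead cross-section = 0.21 × 0.83 = 0.1743 mm².
Toolpath length = 357 cm³ / 0.1743 mm² = 357000 / 0.1743 = 2048192.8 mm.
Extrusion time = 2048192.8 / 77.9 = 26292.6 s.
Layer count = ceil(215 / 0.21) = 1024.
Non-print overhead = 1024 × 2.4 = 2457.6 s.
Total = 26292.6 + 2457.6 = 28750.2 s = 7.99 hours.

7.99 hours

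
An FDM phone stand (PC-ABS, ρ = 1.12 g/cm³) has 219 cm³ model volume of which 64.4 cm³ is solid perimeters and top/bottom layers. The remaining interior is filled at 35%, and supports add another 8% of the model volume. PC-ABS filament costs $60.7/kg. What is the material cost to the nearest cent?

Volume inside the shell = 219 − 64.4, so 154.6 cm³.
Infill deposited: 0.35 × 154.6 → 54.11 cm³.
Support: 0.08 × 219 → 17.52 cm³.
Deposited volume = 64.4 + 54.11 + 17.52 = 136.03 cm³.
Mass: 136.03 × 1.12 → 152.3536 g.
Cost = 152.3536 g / 1000 × $60.7/kg = $9.25.

$9.25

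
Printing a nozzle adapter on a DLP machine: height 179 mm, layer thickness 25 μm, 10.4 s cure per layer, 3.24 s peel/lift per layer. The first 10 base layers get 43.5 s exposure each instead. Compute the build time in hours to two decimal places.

Layer count = ceil(179 / 0.025) = 7160.
Base layers = 10 × (43.5 + 3.24), so 467.4 s.
Remaining layers = 7150 × (10.4 + 3.24), so 97526 s.
Sum: 467.4 + 97526 = 97993.4 s → 27.22 hours.

27.22 hours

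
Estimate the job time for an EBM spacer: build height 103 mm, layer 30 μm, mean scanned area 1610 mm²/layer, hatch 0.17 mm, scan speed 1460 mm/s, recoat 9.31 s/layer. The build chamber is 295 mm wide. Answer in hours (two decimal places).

Number of layers: 103 / 0.03 → 3434 (rounded up).
Per-layer scan distance = 1610 / 0.17, so 9470.6 mm.
Scan time per layer = 9470.6 / 1460 = 6.4867 s.
Per-layer time = 6.4867 + 9.31 = 15.7967 s.
3434 layers × 15.7967 s/layer = 54245.8678 s, i.e. 15.07 hours.

15.07 hours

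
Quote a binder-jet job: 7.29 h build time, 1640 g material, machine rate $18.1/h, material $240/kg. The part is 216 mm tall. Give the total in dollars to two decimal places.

$525.55

Machine cost = 18.1 × 7.29, so $131.949.
Material charge = 240 × 1640/1000 = $393.60.
Job cost: 131.949 + 393.60 = 525.549 ≈ $525.55.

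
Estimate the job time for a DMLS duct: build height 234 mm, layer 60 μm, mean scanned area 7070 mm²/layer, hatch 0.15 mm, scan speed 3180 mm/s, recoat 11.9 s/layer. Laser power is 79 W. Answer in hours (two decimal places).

Layer count = ceil(234 / 0.06) = 3900.
Hatch length per layer = 7070 / 0.15, so 47133.3 mm.
Laser time per layer = 47133.3 / 3180, so 14.8218 s.
Layer cycle: 14.8218 + 11.9 → 26.7218 s.
Total: 3900 × 26.7218 s = 104215.02 s → 28.95 hours.

28.95 hours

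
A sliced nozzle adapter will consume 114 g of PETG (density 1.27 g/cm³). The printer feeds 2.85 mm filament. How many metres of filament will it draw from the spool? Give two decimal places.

Volume = 114 g / 1.27 g·cm⁻³ = 89.7638 cm³ = 89763.8 mm³.
A = π r² = π × 1.425² = 6.3794 mm².
Length = 89763.8 / 6.3794 = 14070.88 mm = 14.07 m.

14.07 m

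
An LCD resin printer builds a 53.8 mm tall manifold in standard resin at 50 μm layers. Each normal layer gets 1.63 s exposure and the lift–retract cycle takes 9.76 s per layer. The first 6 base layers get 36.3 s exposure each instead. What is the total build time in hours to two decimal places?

3.46 hours

Number of layers: 53.8 / 0.05 → 1076 (rounded up).
Bottom layers = 6 × (36.3 + 9.76), so 276.36 s.
Regular layers: 1070 × (1.63 + 9.76) → 12187.3 s.
Total = 276.36 + 12187.3 = 12463.66 s = 3.46 hours.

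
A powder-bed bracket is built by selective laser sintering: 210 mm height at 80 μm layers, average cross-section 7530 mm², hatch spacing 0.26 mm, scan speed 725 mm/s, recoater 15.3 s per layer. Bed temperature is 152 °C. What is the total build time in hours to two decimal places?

Number of layers: 210 / 0.08 → 2625 (rounded up).
Per-layer scan distance: 7530 / 0.26 → 28961.5 mm.
Per-layer scan time = 28961.5 / 725 = 39.9469 s.
Per-layer time: 39.9469 + 15.3 → 55.2469 s.
Build time = 2625 × 55.2469 = 145023.1125 s = 40.28 hours.

40.28 hours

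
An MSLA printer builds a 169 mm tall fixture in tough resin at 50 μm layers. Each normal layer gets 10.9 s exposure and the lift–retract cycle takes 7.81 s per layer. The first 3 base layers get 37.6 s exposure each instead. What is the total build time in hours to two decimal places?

Layer count = ceil(169 / 0.05) = 3380.
Bottom layers = 3 × (37.6 + 7.81) = 136.23 s.
Normal layers: 3377 × (10.9 + 7.81) → 63183.67 s.
Sum: 136.23 + 63183.67 = 63319.9 s → 17.59 hours.

17.59 hours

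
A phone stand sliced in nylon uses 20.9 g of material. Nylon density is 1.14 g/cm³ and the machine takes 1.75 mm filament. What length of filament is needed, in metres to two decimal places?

7.62 m

Volume = 20.9 g / 1.14 g·cm⁻³ = 18.3333 cm³ = 18333.3 mm³.
Filament cross-section = π × (1.75/2)² = 2.4053 mm².
Length = 18333.3 / 2.4053 = 7622.04 mm = 7.62 m.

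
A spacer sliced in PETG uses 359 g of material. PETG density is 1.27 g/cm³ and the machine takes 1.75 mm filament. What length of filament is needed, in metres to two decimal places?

117.52 m

Extruded volume: 359/1.27 = 282.6772 cm³ (282677.2 mm³).
Filament cross-section = π × (1.75/2)² = 2.4053 mm².
Length = 282677.2 / 2.4053 = 117522.64 mm = 117.52 m.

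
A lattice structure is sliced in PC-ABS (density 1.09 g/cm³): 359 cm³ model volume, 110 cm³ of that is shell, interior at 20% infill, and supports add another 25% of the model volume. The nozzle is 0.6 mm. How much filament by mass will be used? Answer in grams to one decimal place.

Interior volume: 359 − 110 → 249 cm³.
Infill volume: 0.20 × 249 → 49.8 cm³.
Support: 0.25 × 359 → 89.75 cm³.
Total printed volume = 110 + 49.8 + 89.75 = 249.55 cm³.
Mass = 249.55 × 1.09 = 272.0095 g.

272.0 g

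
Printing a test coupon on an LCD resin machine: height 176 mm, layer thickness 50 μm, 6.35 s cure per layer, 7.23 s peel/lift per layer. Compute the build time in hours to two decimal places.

Number of layers: 176 / 0.05 → 3520 (rounded up).
Cycle time: 6.35 + 7.23 → 13.58 s.
Total = 3520 × 13.58 = 47801.6 s = 13.28 hours.

13.28 hours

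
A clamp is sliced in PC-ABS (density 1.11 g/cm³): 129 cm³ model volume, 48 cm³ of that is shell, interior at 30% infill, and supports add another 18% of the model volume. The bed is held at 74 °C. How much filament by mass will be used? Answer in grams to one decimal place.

106.0 g

Infill region: 129 − 48 → 81 cm³.
Infill deposited = 0.30 × 81 = 24.3 cm³.
Support = 0.18 × 129 = 23.22 cm³.
Total extruded = 48 + 24.3 + 23.22, so 95.52 cm³.
Mass = 95.52 × 1.11, so 106.0272 g.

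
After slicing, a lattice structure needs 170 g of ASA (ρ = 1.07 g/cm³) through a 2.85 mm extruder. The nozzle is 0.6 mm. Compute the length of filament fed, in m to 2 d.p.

24.90 m

Volume = 170 g / 1.07 g·cm⁻³ = 158.8785 cm³ = 158878.5 mm³.
Cross-section of 2.85 mm filament: π·(2.85/2)² = 6.3794 mm².
L = V/A = 158878.5/6.3794 = 24904.93 mm → 24.90 m.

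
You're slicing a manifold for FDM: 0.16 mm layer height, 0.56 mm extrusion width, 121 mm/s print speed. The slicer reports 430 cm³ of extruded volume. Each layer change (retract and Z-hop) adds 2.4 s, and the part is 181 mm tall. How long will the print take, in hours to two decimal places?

11.77 hours

Line area = 0.16 × 0.56 = 0.0896 mm².
Path length: 430000 mm³ / 0.0896 mm² → 4799107.1 mm.
Extrusion time: 4799107.1 / 121 → 39662 s.
Layer count = ceil(181 / 0.16) = 1132.
Z-hop total = 1132 × 2.4, so 2716.8 s.
Total = 39662 + 2716.8 = 42378.8 s = 11.77 hours.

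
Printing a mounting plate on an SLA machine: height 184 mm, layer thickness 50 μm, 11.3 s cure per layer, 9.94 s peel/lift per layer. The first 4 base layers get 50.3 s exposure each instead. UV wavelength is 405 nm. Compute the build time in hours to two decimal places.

21.76 hours

Layers = ⌈184/0.05⌉ = 3680.
Burn-in layers = 4 × (50.3 + 9.94) = 240.96 s.
Normal layers = 3676 × (11.3 + 9.94) = 78078.24 s.
Sum: 240.96 + 78078.24 = 78319.2 s → 21.76 hours.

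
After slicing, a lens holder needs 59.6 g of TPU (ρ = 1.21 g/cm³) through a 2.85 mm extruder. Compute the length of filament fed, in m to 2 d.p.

Extruded volume: 59.6/1.21 = 49.2562 cm³ (49256.2 mm³).
Cross-section of 2.85 mm filament: π·(2.85/2)² = 6.3794 mm².
L = V/A = 49256.2/6.3794 = 7721.13 mm → 7.72 m.

7.72 m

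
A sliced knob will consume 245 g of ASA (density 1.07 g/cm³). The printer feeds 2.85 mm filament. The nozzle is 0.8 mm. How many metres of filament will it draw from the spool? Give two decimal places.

Volume = 245 g / 1.07 g·cm⁻³ = 228.972 cm³ = 228972 mm³.
Filament cross-section = π × (2.85/2)² = 6.3794 mm².
Length = 228972 / 6.3794 = 35892.4 mm = 35.89 m.

35.89 m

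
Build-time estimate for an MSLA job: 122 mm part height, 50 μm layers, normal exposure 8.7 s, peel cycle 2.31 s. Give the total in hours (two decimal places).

Number of layers: 122 / 0.05 → 2440 (rounded up).
Per-layer time: 8.7 + 2.31 → 11.01 s.
Build time: 2440 × 11.01 s = 26864.4 s, i.e. 7.46 hours.

7.46 hours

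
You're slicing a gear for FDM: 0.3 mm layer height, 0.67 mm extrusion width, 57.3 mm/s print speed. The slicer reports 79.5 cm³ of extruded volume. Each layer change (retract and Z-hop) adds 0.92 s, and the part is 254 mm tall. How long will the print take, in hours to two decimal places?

Extrusion cross-section = 0.3 × 0.67 = 0.201 mm².
Toolpath length = 79.5 cm³ / 0.201 mm² = 79500 / 0.201 = 395522.4 mm.
Extrusion time: 395522.4 / 57.3 → 6902.7 s.
Number of layers: 254 / 0.3 → 847 (rounded up).
Non-print overhead = 847 × 0.92 = 779.24 s.
Total = 6902.7 + 779.24 = 7681.94 s = 2.13 hours.

2.13 hours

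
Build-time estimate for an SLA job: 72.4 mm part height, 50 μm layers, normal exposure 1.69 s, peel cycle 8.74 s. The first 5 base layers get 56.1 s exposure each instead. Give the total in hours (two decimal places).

Number of layers: 72.4 / 0.05 → 1448 (rounded up).
Bottom layers = 5 × (56.1 + 8.74) = 324.2 s.
Normal layers: 1443 × (1.69 + 8.74) → 15050.49 s.
Sum: 324.2 + 15050.49 = 15374.69 s → 4.27 hours.

4.27 hours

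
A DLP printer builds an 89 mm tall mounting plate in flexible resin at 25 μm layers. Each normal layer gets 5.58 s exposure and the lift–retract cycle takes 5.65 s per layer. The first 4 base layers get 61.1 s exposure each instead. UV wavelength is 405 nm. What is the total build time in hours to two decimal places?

Number of layers: 89 / 0.025 → 3560 (rounded up).
Burn-in layers = 4 × (61.1 + 5.65) = 267 s.
Normal layers = 3556 × (5.58 + 5.65), so 39933.88 s.
Sum: 267 + 39933.88 = 40200.88 s → 11.17 hours.

11.17 hours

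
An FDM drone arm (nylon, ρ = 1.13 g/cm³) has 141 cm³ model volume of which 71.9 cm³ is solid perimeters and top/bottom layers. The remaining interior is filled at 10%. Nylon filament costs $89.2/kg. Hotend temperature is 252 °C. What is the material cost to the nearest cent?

$7.94

Infill region = 141 − 71.9 = 69.1 cm³.
Infill volume = 0.10 × 69.1 = 6.91 cm³.
Total extruded = 71.9 + 6.91, so 78.81 cm³.
Mass = 78.81 × 1.13 = 89.0553 g.
Cost = 89.0553 g / 1000 × $89.2/kg = $7.94.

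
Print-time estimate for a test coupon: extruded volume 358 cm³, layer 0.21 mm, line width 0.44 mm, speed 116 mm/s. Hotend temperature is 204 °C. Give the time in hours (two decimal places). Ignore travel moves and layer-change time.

9.28 hours

Extrusion cross-section = 0.21 × 0.44 = 0.0924 mm².
Total extruded path = 358000/0.0924 = 3874458.9 mm.
Print-move time = 3874458.9 / 116, so 33400.5 s.
In the requested units: 33400.5 s = 9.28 hours.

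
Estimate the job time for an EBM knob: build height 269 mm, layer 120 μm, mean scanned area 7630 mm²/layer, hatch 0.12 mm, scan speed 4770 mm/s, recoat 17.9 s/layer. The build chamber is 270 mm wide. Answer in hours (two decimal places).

19.45 hours

Layer count = ceil(269 / 0.12) = 2242.
Scan path per layer: 7630 / 0.12 → 63583.3 mm.
Per-layer scan time = 63583.3 / 4770, so 13.3298 s.
Layer cycle = 13.3298 + 17.9 = 31.2298 s.
Build time = 2242 × 31.2298 = 70017.2116 s = 19.45 hours.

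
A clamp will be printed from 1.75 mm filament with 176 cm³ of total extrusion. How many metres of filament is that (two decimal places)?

Filament cross-section = π × (1.75/2)² = 2.4053 mm².
L = 176000 mm³ / 2.4053 mm² = 73171.75 mm, i.e. 73.17 m.

73.17 m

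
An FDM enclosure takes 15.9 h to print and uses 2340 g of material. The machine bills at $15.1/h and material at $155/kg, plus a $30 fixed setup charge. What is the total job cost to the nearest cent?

$632.79

Machine cost: 15.1 × 15.9 → $240.09.
Feedstock cost: 155 × 2340/1000 → $362.70.
Total = 240.09 + 362.70 + 30 = $632.79.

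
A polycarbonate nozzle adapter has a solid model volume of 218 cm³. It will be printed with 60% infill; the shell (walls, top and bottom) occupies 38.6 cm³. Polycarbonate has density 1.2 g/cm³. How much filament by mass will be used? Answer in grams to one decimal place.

Interior volume = 218 − 38.6 = 179.4 cm³.
Infill deposited = 0.60 × 179.4 = 107.64 cm³.
Total extruded = 38.6 + 107.64 = 146.24 cm³.
Mass = 146.24 × 1.2, so 175.488 g.

175.5 g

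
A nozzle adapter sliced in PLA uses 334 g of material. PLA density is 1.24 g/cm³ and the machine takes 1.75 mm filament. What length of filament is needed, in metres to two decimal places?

111.98 m

Extruded volume: 334/1.24 = 269.3548 cm³ (269354.8 mm³).
A = π r² = π × 0.875² = 2.4053 mm².
L = V/A = 269354.8/2.4053 = 111983.87 mm → 111.98 m.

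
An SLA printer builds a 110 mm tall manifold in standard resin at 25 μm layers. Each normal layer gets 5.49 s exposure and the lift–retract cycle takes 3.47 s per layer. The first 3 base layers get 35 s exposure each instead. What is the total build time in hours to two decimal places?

10.98 hours

Layer count = ceil(110 / 0.025) = 4400.
Bottom layers: 3 × (35 + 3.47) → 115.41 s.
Remaining layers: 4397 × (5.49 + 3.47) → 39397.12 s.
Sum: 115.41 + 39397.12 = 39512.53 s → 10.98 hours.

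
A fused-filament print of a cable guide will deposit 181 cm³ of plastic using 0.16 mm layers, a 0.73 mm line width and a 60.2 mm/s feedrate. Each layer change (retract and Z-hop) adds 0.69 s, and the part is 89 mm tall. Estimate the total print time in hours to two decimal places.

7.26 hours

Bead cross-section = 0.16 × 0.73, so 0.1168 mm².
Total extruded path = 181000/0.1168 = 1549657.5 mm.
Time extruding = 1549657.5 / 60.2, so 25741.8 s.
Layers = ⌈89/0.16⌉ = 557.
Non-print overhead = 557 × 0.69 = 384.33 s.
Total = 25741.8 + 384.33 = 26126.13 s = 7.26 hours.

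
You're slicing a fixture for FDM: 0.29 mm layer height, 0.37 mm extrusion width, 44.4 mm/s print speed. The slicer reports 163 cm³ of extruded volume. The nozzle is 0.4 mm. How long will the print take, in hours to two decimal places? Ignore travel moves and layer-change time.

Bead cross-section: 0.29 × 0.37 → 0.1073 mm².
Toolpath length = 163 cm³ / 0.1073 mm² = 163000 / 0.1073 = 1519105.3 mm.
Print-move time = 1519105.3 / 44.4, so 34214.1 s.
In the requested units: 34214.1 s = 9.50 hours.

9.50 hours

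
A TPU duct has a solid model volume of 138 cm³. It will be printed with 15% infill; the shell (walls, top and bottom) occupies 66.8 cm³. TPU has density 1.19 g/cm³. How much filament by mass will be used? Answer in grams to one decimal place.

92.2 g

Volume inside the shell: 138 − 66.8 → 71.2 cm³.
Infill volume = 0.15 × 71.2, so 10.68 cm³.
Total printed volume = 66.8 + 10.68 = 77.48 cm³.
Mass: 77.48 × 1.19 → 92.2012 g.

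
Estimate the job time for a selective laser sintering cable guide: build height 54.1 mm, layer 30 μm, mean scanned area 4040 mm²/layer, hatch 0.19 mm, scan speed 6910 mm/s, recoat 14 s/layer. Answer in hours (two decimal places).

8.56 hours

Layers = ⌈54.1/0.03⌉ = 1804.
Hatch length per layer: 4040 / 0.19 → 21263.2 mm.
Laser time per layer = 21263.2 / 6910, so 3.0772 s.
Per-layer time = 3.0772 + 14 = 17.0772 s.
1804 layers × 17.0772 s/layer = 30807.2688 s, i.e. 8.56 hours.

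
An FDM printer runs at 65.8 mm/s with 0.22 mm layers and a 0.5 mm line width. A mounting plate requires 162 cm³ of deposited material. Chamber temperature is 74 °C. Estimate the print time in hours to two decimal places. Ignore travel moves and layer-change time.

6.22 hours

Extrusion cross-section: 0.22 × 0.5 → 0.11 mm².
Toolpath length = 162 cm³ / 0.11 mm² = 162000 / 0.11 = 1472727.3 mm.
Time extruding = 1472727.3 / 65.8, so 22381.9 s.
22381.9 s = 6.22 hours.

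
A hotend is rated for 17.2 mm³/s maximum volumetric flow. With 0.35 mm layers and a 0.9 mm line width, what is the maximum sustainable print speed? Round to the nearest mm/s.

55 mm/s

A: 0.35 × 0.9 → 0.315 mm².
Max speed = 17.2 / 0.315 = 54.60 ≈ 55 mm/s.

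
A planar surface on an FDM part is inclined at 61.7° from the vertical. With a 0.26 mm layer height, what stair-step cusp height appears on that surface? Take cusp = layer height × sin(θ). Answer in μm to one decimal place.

228.9 μm

h_c = t·sin θ = 0.26 × 0.8805 = 0.22893 mm (228.9 μm).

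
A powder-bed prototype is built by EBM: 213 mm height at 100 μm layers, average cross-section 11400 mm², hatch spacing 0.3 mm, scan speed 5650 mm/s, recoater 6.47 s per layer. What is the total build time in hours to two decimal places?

7.81 hours

Number of layers: 213 / 0.1 → 2130 (rounded up).
Per-layer scan distance: 11400 / 0.3 → 38000 mm.
Scan time per layer: 38000 / 5650 → 6.7257 s.
Time per layer: 6.7257 + 6.47 → 13.1957 s.
Build time = 2130 × 13.1957 = 28106.841 s = 7.81 hours.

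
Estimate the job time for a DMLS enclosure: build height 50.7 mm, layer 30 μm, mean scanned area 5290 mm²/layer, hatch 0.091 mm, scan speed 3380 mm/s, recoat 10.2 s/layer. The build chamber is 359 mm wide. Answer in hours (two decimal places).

Layer count = ceil(50.7 / 0.03) = 1690.
Hatch length per layer = 5290 / 0.091 = 58131.9 mm.
Per-layer scan time = 58131.9 / 3380, so 17.1988 s.
Layer cycle: 17.1988 + 10.2 → 27.3988 s.
Total: 1690 × 27.3988 s = 46303.972 s → 12.86 hours.

12.86 hours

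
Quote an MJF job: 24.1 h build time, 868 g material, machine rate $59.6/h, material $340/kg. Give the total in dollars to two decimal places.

$1731.48

Machine cost = 59.6 × 24.1, so $1436.36.
Material cost = 340 × 868/1000, so $295.12.
Job cost: 1436.36 + 295.12 = $1731.48.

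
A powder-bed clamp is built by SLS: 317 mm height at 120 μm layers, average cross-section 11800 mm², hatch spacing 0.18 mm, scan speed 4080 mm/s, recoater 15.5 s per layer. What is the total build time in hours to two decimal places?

23.17 hours

Number of layers: 317 / 0.12 → 2642 (rounded up).
Per-layer scan distance = 11800 / 0.18 = 65555.6 mm.
Laser time per layer = 65555.6 / 4080, so 16.0675 s.
Layer cycle: 16.0675 + 15.5 → 31.5675 s.
2642 layers × 31.5675 s/layer = 83401.335 s, i.e. 23.17 hours.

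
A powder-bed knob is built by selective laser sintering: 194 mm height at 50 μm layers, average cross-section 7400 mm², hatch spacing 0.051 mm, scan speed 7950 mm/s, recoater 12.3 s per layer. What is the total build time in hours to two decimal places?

32.93 hours

Layer count = ceil(194 / 0.05) = 3880.
Scan path per layer = 7400 / 0.051 = 145098 mm.
Laser time per layer = 145098 / 7950, so 18.2513 s.
Per-layer time = 18.2513 + 12.3 = 30.5513 s.
Build time = 3880 × 30.5513 = 118539.044 s = 32.93 hours.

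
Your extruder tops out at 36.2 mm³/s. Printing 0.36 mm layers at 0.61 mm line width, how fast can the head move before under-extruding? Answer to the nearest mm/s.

Bead cross-section = 0.36 × 0.61, so 0.2196 mm².
Max speed = 36.2 / 0.2196 = 164.85 ≈ 165 mm/s.

165 mm/s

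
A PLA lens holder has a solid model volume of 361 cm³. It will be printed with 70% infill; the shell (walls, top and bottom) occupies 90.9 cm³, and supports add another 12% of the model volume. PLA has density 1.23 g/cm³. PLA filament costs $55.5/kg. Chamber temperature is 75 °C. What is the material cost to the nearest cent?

$22.07

Infill region = 361 − 90.9, so 270.1 cm³.
Deposited infill = 0.70 × 270.1, so 189.07 cm³.
Support: 0.12 × 361 → 43.32 cm³.
Deposited volume = 90.9 + 189.07 + 43.32 = 323.29 cm³.
Mass = 323.29 × 1.23, so 397.6467 g.
Cost = 397.6467 g / 1000 × $55.5/kg = $22.07.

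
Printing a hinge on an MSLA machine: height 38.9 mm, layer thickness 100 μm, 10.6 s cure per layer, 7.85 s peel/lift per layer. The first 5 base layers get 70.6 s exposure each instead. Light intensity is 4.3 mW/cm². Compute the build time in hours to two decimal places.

2.08 hours

Number of layers: 38.9 / 0.1 → 389 (rounded up).
Base layers = 5 × (70.6 + 7.85) = 392.25 s.
Remaining layers: 384 × (10.6 + 7.85) → 7084.8 s.
Total = 392.25 + 7084.8 = 7477.05 s = 2.08 hours.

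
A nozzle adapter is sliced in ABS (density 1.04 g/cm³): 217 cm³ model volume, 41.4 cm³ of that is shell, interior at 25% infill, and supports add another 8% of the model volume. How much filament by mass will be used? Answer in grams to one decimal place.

106.8 g

Volume inside the shell: 217 − 41.4 → 175.6 cm³.
Infill deposited = 0.25 × 175.6, so 43.9 cm³.
Support: 0.08 × 217 → 17.36 cm³.
Deposited volume: 41.4 + 43.9 + 17.36 → 102.66 cm³.
Mass = 102.66 × 1.04, so 106.7664 g.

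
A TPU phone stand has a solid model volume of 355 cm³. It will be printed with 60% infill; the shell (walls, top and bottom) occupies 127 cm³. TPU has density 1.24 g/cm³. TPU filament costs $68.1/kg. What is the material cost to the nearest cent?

$22.28

Interior volume = 355 − 127, so 228 cm³.
Infill volume = 0.60 × 228, so 136.8 cm³.
Total printed volume = 127 + 136.8, so 263.8 cm³.
Mass: 263.8 × 1.24 → 327.112 g.
Cost = 327.112 g / 1000 × $68.1/kg = $22.28.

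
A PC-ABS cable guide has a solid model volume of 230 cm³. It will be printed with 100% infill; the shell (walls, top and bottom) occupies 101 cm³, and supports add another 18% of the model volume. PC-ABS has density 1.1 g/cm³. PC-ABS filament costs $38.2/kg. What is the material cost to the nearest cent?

Volume inside the shell = 230 − 101, so 129 cm³.
Infill volume: 1.00 × 129 → 129 cm³.
Support = 0.18 × 230, so 41.4 cm³.
Total extruded = 101 + 129 + 41.4 = 271.4 cm³.
Mass = 271.4 × 1.1, so 298.54 g.
Cost = 298.54 g / 1000 × $38.2/kg = $11.40.

$11.40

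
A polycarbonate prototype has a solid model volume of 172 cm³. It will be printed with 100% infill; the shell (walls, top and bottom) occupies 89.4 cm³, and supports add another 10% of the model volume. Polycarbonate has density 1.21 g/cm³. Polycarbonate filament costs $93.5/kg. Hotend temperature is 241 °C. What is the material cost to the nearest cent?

$21.41

Volume inside the shell = 172 − 89.4 = 82.6 cm³.
Infill deposited = 1.00 × 82.6, so 82.6 cm³.
Support = 0.10 × 172 = 17.2 cm³.
Total extruded = 89.4 + 82.6 + 17.2 = 189.2 cm³.
Mass = 189.2 × 1.21, so 228.932 g.
Cost = 228.932 g / 1000 × $93.5/kg = $21.41.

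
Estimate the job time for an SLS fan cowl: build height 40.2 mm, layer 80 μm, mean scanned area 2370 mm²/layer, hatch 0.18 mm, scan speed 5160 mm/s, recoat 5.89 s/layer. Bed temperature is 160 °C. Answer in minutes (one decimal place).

70.8 minutes

Layers = ⌈40.2/0.08⌉ = 503.
Scan path per layer = 2370 / 0.18, so 13166.7 mm.
Scan time per layer: 13166.7 / 5160 → 2.5517 s.
Per-layer time = 2.5517 + 5.89 = 8.4417 s.
Build time = 503 × 8.4417 = 4246.1751 s = 70.8 minutes.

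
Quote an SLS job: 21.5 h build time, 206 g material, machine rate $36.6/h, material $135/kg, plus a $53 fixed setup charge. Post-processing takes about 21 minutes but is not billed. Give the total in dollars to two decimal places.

$867.71

Machine-time cost = 36.6 × 21.5 = $786.90.
Feedstock cost = 135 × 206/1000, so $27.81.
Adding setup: 786.90 + 27.81 + 53 → $867.71.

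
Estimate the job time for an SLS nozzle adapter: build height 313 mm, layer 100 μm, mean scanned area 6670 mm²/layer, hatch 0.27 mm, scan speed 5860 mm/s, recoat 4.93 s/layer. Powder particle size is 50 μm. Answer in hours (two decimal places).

Layers = ⌈313/0.1⌉ = 3130.
Hatch length per layer: 6670 / 0.27 → 24703.7 mm.
Scan time per layer = 24703.7 / 5860, so 4.2156 s.
Time per layer: 4.2156 + 4.93 → 9.1456 s.
3130 layers × 9.1456 s/layer = 28625.728 s, i.e. 7.95 hours.

7.95 hours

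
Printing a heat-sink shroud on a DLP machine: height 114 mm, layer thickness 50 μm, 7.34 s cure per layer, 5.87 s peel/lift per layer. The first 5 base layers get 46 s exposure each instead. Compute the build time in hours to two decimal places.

Number of layers: 114 / 0.05 → 2280 (rounded up).
Base layers = 5 × (46 + 5.87) = 259.35 s.
Regular layers = 2275 × (7.34 + 5.87), so 30052.75 s.
Total = 259.35 + 30052.75 = 30312.1 s = 8.42 hours.

8.42 hours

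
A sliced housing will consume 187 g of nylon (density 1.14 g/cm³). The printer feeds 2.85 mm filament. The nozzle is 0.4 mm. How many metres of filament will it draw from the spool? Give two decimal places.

Volume = 187 g / 1.14 g·cm⁻³ = 164.0351 cm³ = 164035.1 mm³.
Filament cross-section = π × (2.85/2)² = 6.3794 mm².
Length = 164035.1 / 6.3794 = 25713.25 mm = 25.71 m.

25.71 m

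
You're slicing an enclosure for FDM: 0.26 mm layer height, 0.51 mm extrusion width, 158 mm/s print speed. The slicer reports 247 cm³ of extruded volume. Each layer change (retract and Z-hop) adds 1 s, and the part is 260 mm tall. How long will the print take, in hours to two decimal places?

3.55 hours

Extrusion cross-section = 0.26 × 0.51, so 0.1326 mm².
Toolpath length = 247 cm³ / 0.1326 mm² = 247000 / 0.1326 = 1862745.1 mm.
Print-move time = 1862745.1 / 158 = 11789.5 s.
Number of layers: 260 / 0.26 → 1000 (rounded up).
Layer-change overhead = 1000 × 1, so 1000 s.
Total = 11789.5 + 1000 = 12789.5 s = 3.55 hours.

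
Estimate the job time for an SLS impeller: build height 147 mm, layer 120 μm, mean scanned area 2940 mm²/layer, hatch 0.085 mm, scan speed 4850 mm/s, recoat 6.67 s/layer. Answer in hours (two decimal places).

Layers = ⌈147/0.12⌉ = 1225.
Hatch length per layer: 2940 / 0.085 → 34588.2 mm.
Laser time per layer: 34588.2 / 4850 → 7.1316 s.
Layer cycle = 7.1316 + 6.67, so 13.8016 s.
Build time = 1225 × 13.8016 = 16906.96 s = 4.70 hours.

4.70 hours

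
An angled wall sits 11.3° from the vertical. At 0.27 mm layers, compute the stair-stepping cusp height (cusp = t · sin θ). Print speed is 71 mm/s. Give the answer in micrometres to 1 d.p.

sin(11.3°) = 0.1959, so cusp = 0.27 × 0.1959 = 0.052893 mm → 52.9 μm.

52.9 μm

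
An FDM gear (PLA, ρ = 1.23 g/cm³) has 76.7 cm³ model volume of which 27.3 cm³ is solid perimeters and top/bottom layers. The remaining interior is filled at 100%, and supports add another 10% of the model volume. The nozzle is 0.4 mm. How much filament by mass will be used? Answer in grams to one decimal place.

103.8 g

Infill region = 76.7 − 27.3, so 49.4 cm³.
Deposited infill = 1.00 × 49.4, so 49.4 cm³.
Support: 0.10 × 76.7 → 7.67 cm³.
Total extruded = 27.3 + 49.4 + 7.67 = 84.37 cm³.
Mass = 84.37 × 1.23, so 103.7751 g.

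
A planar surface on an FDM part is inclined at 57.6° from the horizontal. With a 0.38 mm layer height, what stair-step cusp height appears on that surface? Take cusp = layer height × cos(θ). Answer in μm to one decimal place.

cos(57.6°) = 0.5358, so cusp = 0.38 × 0.5358 = 0.203604 mm → 203.6 μm.

203.6 μm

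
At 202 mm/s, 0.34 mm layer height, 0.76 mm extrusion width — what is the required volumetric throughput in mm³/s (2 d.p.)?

52.20

Extrusion cross-section = 0.34 × 0.76 = 0.2584 mm².
Volumetric flow = 202 × 0.2584 = 52.20 mm³/s.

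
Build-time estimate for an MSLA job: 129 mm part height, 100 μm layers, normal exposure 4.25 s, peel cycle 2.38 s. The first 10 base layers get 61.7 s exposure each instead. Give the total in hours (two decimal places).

Layer count = ceil(129 / 0.1) = 1290.
Bottom layers: 10 × (61.7 + 2.38) → 640.8 s.
Regular layers = 1280 × (4.25 + 2.38), so 8486.4 s.
Total = 640.8 + 8486.4 = 9127.2 s = 2.54 hours.

2.54 hours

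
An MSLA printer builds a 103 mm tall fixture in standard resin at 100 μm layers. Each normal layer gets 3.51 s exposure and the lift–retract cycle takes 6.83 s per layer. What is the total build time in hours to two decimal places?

Number of layers: 103 / 0.1 → 1030 (rounded up).
Each layer takes: 3.51 + 6.83 → 10.34 s.
Total = 1030 × 10.34 = 10650.2 s = 2.96 hours.

2.96 hours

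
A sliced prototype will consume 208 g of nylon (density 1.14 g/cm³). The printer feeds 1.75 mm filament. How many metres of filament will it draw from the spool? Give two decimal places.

Extruded volume: 208/1.14 = 182.4561 cm³ (182456.1 mm³).
Cross-section of 1.75 mm filament: π·(1.75/2)² = 2.4053 mm².
Length = 182456.1 / 2.4053 = 75855.86 mm = 75.86 m.

75.86 m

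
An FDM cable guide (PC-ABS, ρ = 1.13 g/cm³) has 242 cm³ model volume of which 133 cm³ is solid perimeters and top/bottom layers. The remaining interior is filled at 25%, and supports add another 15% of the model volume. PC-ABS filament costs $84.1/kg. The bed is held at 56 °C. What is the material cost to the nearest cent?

Volume inside the shell = 242 − 133 = 109 cm³.
Infill volume = 0.25 × 109 = 27.25 cm³.
Support = 0.15 × 242 = 36.3 cm³.
Total extruded: 133 + 27.25 + 36.3 → 196.55 cm³.
Mass = 196.55 × 1.13 = 222.1015 g.
Cost = 222.1015 g / 1000 × $84.1/kg = $18.68.

$18.68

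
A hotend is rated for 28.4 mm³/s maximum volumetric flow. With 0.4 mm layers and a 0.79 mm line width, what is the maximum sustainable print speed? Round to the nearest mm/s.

Bead cross-section: 0.4 × 0.79 → 0.316 mm².
v_max = Q/A = 28.4/0.316 = 89.87 mm/s → 90 mm/s.

90 mm/s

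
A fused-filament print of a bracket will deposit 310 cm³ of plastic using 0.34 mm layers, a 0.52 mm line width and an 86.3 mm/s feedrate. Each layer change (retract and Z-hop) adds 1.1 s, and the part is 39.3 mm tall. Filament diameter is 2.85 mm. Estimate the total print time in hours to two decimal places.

Extrusion cross-section: 0.34 × 0.52 → 0.1768 mm².
Toolpath length = 310 cm³ / 0.1768 mm² = 310000 / 0.1768 = 1753393.7 mm.
Extrusion time: 1753393.7 / 86.3 → 20317.4 s.
Layers = ⌈39.3/0.34⌉ = 116.
Layer-change overhead = 116 × 1.1, so 127.6 s.
Total = 20317.4 + 127.6 = 20445 s = 5.68 hours.

5.68 hours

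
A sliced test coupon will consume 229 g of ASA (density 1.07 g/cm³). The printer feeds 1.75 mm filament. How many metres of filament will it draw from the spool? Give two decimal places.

Volume = 229 g / 1.07 g·cm⁻³ = 214.0187 cm³ = 214018.7 mm³.
Filament cross-section = π × (1.75/2)² = 2.4053 mm².
L = V/A = 214018.7/2.4053 = 88977.97 mm → 88.98 m.

88.98 m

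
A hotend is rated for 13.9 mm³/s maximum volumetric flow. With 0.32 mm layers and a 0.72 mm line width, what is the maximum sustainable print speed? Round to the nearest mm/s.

60 mm/s

Bead cross-section: 0.32 × 0.72 → 0.2304 mm².
v_max = Q/A = 13.9/0.2304 = 60.33 mm/s → 60 mm/s.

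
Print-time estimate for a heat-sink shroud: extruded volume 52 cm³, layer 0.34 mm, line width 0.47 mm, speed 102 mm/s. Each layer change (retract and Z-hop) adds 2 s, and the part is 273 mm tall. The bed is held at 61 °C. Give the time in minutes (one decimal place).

Extrusion cross-section: 0.34 × 0.47 → 0.1598 mm².
Toolpath length = 52 cm³ / 0.1598 mm² = 52000 / 0.1598 = 325406.8 mm.
Time extruding = 325406.8 / 102 = 3190.3 s.
Layer count = ceil(273 / 0.34) = 803.
Layer-change overhead = 803 × 2, so 1606 s.
Total = 3190.3 + 1606 = 4796.3 s = 79.9 minutes.

79.9 minutes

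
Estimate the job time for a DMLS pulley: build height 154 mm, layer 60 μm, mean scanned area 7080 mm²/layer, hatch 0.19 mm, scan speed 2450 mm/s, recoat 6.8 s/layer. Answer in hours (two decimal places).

Layer count = ceil(154 / 0.06) = 2567.
Scan path per layer = 7080 / 0.19 = 37263.2 mm.
Laser time per layer: 37263.2 / 2450 → 15.2095 s.
Per-layer time: 15.2095 + 6.8 → 22.0095 s.
2567 layers × 22.0095 s/layer = 56498.3865 s, i.e. 15.69 hours.

15.69 hours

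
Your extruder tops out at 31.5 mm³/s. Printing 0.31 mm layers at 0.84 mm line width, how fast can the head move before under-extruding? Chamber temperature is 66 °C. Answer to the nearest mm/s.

Bead cross-section: 0.31 × 0.84 → 0.2604 mm².
v_max = Q/A = 31.5/0.2604 = 120.97 mm/s → 121 mm/s.

121 mm/s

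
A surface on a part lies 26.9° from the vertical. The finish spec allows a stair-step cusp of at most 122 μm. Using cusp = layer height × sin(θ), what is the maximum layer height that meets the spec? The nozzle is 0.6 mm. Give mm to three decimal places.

t = h_c / sin θ = 0.122 / 0.4524 = 0.270 mm.

0.270 mm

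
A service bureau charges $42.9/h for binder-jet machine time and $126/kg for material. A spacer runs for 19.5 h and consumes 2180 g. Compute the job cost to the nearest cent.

Time charge = 42.9 × 19.5, so $836.55.
Material cost: 126 × 2180/1000 → $274.68.
Job cost: 836.55 + 274.68 = $1111.23.

$1111.23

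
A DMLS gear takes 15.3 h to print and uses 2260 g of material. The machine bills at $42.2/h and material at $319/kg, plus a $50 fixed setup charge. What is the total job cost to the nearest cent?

$1416.60

Time charge: 42.2 × 15.3 → $645.66.
Material cost: 319 × 2260/1000 → $720.94.
Adding setup: 645.66 + 720.94 + 50 → $1416.60.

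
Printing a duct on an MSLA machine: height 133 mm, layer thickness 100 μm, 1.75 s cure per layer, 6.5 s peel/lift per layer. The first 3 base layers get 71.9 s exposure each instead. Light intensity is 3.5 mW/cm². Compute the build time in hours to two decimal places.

Number of layers: 133 / 0.1 → 1330 (rounded up).
Base layers = 3 × (71.9 + 6.5), so 235.2 s.
Normal layers = 1327 × (1.75 + 6.5), so 10947.75 s.
Total = 235.2 + 10947.75 = 11182.95 s = 3.11 hours.

3.11 hours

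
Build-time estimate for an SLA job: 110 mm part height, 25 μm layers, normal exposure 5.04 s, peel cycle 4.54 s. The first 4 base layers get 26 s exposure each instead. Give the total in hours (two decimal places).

Layers = ⌈110/0.025⌉ = 4400.
Base layers = 4 × (26 + 4.54), so 122.16 s.
Normal layers: 4396 × (5.04 + 4.54) → 42113.68 s.
Sum: 122.16 + 42113.68 = 42235.84 s → 11.73 hours.

11.73 hours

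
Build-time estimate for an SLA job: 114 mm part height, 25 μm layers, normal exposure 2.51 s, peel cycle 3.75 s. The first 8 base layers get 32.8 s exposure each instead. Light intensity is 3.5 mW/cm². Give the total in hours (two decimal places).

Layers = ⌈114/0.025⌉ = 4560.
Burn-in layers = 8 × (32.8 + 3.75) = 292.4 s.
Regular layers = 4552 × (2.51 + 3.75), so 28495.52 s.
Sum: 292.4 + 28495.52 = 28787.92 s → 8.00 hours.

8.00 hours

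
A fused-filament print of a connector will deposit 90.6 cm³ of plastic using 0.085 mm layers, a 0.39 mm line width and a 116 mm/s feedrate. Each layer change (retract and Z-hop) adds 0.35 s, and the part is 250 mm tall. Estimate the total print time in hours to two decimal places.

Bead cross-section: 0.085 × 0.39 → 0.03315 mm².
Path length: 90600 mm³ / 0.03315 mm² → 2733031.7 mm.
Extrusion time = 2733031.7 / 116 = 23560.6 s.
Layers = ⌈250/0.085⌉ = 2942.
Z-hop total = 2942 × 0.35, so 1029.7 s.
Altogether 23560.6 + 1029.7 = 24590.3 s, i.e. 6.83 hours.

6.83 hours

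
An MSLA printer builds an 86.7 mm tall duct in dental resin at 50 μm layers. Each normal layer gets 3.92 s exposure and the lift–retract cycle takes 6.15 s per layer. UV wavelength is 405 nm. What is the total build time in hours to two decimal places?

4.85 hours

Number of layers: 86.7 / 0.05 → 1734 (rounded up).
Each layer takes = 3.92 + 6.15 = 10.07 s.
Build time: 1734 × 10.07 s = 17461.38 s, i.e. 4.85 hours.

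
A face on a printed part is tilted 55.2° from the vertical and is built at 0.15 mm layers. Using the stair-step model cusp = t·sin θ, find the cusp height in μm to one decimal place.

sin(55.2°) = 0.8211, so cusp = 0.15 × 0.8211 = 0.123165 mm → 123.2 μm.

123.2 μm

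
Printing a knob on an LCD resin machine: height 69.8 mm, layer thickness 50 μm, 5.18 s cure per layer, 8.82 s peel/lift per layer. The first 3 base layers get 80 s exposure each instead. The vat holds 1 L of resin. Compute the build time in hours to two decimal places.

5.49 hours

Layer count = ceil(69.8 / 0.05) = 1396.
Base layers: 3 × (80 + 8.82) → 266.46 s.
Normal layers: 1393 × (5.18 + 8.82) → 19502 s.
Sum: 266.46 + 19502 = 19768.46 s → 5.49 hours.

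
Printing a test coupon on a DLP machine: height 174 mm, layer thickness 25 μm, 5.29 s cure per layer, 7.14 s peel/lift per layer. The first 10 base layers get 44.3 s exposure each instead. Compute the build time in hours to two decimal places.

Layer count = ceil(174 / 0.025) = 6960.
Bottom layers = 10 × (44.3 + 7.14) = 514.4 s.
Regular layers = 6950 × (5.29 + 7.14) = 86388.5 s.
Total = 514.4 + 86388.5 = 86902.9 s = 24.14 hours.

24.14 hours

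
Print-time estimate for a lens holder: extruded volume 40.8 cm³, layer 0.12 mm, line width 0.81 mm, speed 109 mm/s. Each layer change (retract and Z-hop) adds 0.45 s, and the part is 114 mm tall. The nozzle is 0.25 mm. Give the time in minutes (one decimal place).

Line area: 0.12 × 0.81 → 0.0972 mm².
Toolpath length = 40.8 cm³ / 0.0972 mm² = 40800 / 0.0972 = 419753.1 mm.
Time extruding = 419753.1 / 109, so 3850.9 s.
Layer count = ceil(114 / 0.12) = 950.
Z-hop total: 950 × 0.45 → 427.5 s.
Altogether 3850.9 + 427.5 = 4278.4 s, i.e. 71.3 minutes.

71.3 minutes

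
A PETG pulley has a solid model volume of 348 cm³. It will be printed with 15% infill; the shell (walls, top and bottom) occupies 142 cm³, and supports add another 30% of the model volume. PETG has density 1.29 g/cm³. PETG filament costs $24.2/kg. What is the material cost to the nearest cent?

$8.66

Volume inside the shell = 348 − 142 = 206 cm³.
Infill volume = 0.15 × 206, so 30.9 cm³.
Support: 0.30 × 348 → 104.4 cm³.
Deposited volume: 142 + 30.9 + 104.4 → 277.3 cm³.
Mass: 277.3 × 1.29 → 357.717 g.
At $24.2/kg: 357.717/1000 × 24.2 = $8.66.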